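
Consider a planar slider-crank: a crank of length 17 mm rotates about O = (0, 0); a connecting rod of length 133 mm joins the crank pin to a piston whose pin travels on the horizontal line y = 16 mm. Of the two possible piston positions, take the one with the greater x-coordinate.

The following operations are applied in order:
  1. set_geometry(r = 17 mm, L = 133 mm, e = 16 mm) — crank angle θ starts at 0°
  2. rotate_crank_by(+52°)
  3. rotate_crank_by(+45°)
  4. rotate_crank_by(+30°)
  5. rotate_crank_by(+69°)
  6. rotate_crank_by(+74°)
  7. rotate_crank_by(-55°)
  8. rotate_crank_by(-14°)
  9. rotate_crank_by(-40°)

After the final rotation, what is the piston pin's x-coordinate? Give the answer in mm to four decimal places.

set_geometry: r = 17 mm, L = 133 mm, e = 16 mm; θ ← 0°
rotate_crank_by(+52°): θ ← 0° +52° = 52°
rotate_crank_by(+45°): θ ← 52° +45° = 97°
rotate_crank_by(+30°): θ ← 97° +30° = 127°
rotate_crank_by(+69°): θ ← 127° +69° = 196°
rotate_crank_by(+74°): θ ← 196° +74° = 270°
rotate_crank_by(-55°): θ ← 270° -55° = 215°
rotate_crank_by(-14°): θ ← 215° -14° = 201°
rotate_crank_by(-40°): θ ← 201° -40° = 161°
crank pin P = (r cos θ, r sin θ) = (-16.073816, 5.534659)
h = r sin θ − e = 5.534659 − 16 = -10.465341
x = r cos θ + √(L² − h²) = -16.073816 + √(17689.0 − 109.5234) = -16.073816 + 132.587619 = 116.513803

116.5138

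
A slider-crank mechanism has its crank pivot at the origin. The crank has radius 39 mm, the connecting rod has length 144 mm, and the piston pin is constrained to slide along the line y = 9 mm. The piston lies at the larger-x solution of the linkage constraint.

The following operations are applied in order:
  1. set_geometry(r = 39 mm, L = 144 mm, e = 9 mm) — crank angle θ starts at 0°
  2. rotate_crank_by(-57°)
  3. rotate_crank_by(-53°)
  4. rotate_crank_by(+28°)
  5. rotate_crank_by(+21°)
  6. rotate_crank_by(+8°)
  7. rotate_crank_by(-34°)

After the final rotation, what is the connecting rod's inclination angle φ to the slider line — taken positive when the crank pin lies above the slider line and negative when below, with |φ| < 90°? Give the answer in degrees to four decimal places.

-19.4487

set_geometry: r = 39 mm, L = 144 mm, e = 9 mm; θ ← 0°
rotate_crank_by(-57°): θ ← 0° -57° = -57°
rotate_crank_by(-53°): θ ← -57° -53° = -110°
rotate_crank_by(+28°): θ ← -110° +28° = -82°
rotate_crank_by(+21°): θ ← -82° +21° = -61°
rotate_crank_by(+8°): θ ← -61° +8° = -53°
rotate_crank_by(-34°): θ ← -53° -34° = -87°
crank pin P = (r cos θ, r sin θ) = (2.041102, -38.946552)
h = r sin θ − e = -38.946552 − 9 = -47.946552
sin φ = h / L = -47.946552 / 144 = -0.33296217
φ = arcsin(-0.33296217) = -19.448666°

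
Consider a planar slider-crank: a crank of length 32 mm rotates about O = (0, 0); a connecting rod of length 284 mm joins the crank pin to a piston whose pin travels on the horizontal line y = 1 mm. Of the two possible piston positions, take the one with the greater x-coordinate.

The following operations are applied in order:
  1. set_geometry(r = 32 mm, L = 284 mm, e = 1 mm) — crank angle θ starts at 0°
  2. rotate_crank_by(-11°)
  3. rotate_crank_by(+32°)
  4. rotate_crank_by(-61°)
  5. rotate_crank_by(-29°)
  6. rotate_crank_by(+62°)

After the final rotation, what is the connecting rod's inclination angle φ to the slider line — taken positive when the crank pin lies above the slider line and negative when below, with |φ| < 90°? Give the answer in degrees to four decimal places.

set_geometry: r = 32 mm, L = 284 mm, e = 1 mm; θ ← 0°
rotate_crank_by(-11°): θ ← 0° -11° = -11°
rotate_crank_by(+32°): θ ← -11° +32° = 21°
rotate_crank_by(-61°): θ ← 21° -61° = -40°
rotate_crank_by(-29°): θ ← -40° -29° = -69°
rotate_crank_by(+62°): θ ← -69° +62° = -7°
crank pin P = (r cos θ, r sin θ) = (31.761477, -3.899819)
h = r sin θ − e = -3.899819 − 1 = -4.899819
sin φ = h / L = -4.899819 / 284 = -0.01725288
φ = arcsin(-0.01725288) = -0.988566°

-0.9886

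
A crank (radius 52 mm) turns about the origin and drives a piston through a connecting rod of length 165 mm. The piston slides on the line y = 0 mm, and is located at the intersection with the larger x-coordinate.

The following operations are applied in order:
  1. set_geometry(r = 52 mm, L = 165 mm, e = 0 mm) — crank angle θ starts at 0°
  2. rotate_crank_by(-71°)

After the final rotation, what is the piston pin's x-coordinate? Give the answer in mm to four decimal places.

set_geometry: r = 52 mm, L = 165 mm, e = 0 mm; θ ← 0°
rotate_crank_by(-71°): θ ← 0° -71° = -71°
crank pin P = (r cos θ, r sin θ) = (16.929544, -49.166966)
h = r sin θ − e = -49.166966 − 0 = -49.166966
x = r cos θ + √(L² − h²) = 16.929544 + √(27225.0 − 2417.3905) = 16.929544 + 157.504316 = 174.433860

174.4339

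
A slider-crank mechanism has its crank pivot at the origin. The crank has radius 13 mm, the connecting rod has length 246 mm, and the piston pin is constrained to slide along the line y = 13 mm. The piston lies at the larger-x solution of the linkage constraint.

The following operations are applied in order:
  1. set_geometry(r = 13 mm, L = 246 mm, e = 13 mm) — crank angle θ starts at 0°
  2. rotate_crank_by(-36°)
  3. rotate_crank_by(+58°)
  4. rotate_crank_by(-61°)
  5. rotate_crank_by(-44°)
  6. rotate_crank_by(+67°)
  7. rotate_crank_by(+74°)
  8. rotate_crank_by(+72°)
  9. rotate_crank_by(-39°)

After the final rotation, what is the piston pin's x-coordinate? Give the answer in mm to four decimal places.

set_geometry: r = 13 mm, L = 246 mm, e = 13 mm; θ ← 0°
rotate_crank_by(-36°): θ ← 0° -36° = -36°
rotate_crank_by(+58°): θ ← -36° +58° = 22°
rotate_crank_by(-61°): θ ← 22° -61° = -39°
rotate_crank_by(-44°): θ ← -39° -44° = -83°
rotate_crank_by(+67°): θ ← -83° +67° = -16°
rotate_crank_by(+74°): θ ← -16° +74° = 58°
rotate_crank_by(+72°): θ ← 58° +72° = 130°
rotate_crank_by(-39°): θ ← 130° -39° = 91°
crank pin P = (r cos θ, r sin θ) = (-0.226881, 12.998020)
h = r sin θ − e = 12.998020 − 13 = -0.001980
x = r cos θ + √(L² − h²) = -0.226881 + √(60516.0 − 0.0000) = -0.226881 + 246.000000 = 245.773119

245.7731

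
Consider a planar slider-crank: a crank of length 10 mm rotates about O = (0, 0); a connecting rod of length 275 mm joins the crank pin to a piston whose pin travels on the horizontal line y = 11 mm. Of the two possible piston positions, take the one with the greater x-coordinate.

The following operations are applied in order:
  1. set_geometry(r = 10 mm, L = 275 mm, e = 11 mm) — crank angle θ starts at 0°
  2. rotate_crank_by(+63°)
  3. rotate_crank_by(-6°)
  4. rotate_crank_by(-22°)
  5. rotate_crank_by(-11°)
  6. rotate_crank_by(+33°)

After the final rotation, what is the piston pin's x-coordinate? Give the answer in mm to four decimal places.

set_geometry: r = 10 mm, L = 275 mm, e = 11 mm; θ ← 0°
rotate_crank_by(+63°): θ ← 0° +63° = 63°
rotate_crank_by(-6°): θ ← 63° -6° = 57°
rotate_crank_by(-22°): θ ← 57° -22° = 35°
rotate_crank_by(-11°): θ ← 35° -11° = 24°
rotate_crank_by(+33°): θ ← 24° +33° = 57°
crank pin P = (r cos θ, r sin θ) = (5.446390, 8.386706)
h = r sin θ − e = 8.386706 − 11 = -2.613294
x = r cos θ + √(L² − h²) = 5.446390 + √(75625.0 − 6.8293) = 5.446390 + 274.987583 = 280.433973

280.4340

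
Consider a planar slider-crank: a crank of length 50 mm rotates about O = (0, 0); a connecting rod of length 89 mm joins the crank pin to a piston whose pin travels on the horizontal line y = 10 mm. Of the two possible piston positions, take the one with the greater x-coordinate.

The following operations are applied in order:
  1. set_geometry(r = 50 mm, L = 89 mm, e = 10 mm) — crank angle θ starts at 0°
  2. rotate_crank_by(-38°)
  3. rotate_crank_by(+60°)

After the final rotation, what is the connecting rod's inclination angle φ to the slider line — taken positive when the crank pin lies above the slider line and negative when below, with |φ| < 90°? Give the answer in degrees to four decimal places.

5.6294

set_geometry: r = 50 mm, L = 89 mm, e = 10 mm; θ ← 0°
rotate_crank_by(-38°): θ ← 0° -38° = -38°
rotate_crank_by(+60°): θ ← -38° +60° = 22°
crank pin P = (r cos θ, r sin θ) = (46.359193, 18.730330)
h = r sin θ − e = 18.730330 − 10 = 8.730330
sin φ = h / L = 8.730330 / 89 = 0.09809359
φ = arcsin(0.09809359) = 5.629402°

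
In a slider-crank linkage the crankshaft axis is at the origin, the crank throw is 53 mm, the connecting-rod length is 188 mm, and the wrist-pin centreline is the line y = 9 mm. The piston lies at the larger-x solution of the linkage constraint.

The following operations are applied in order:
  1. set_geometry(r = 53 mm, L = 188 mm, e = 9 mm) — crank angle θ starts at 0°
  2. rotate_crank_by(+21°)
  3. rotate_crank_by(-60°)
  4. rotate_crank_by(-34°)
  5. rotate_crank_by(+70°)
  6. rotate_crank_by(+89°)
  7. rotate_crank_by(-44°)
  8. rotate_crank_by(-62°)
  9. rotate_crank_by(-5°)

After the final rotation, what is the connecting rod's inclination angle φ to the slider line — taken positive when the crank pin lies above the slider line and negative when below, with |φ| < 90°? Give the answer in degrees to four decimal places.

set_geometry: r = 53 mm, L = 188 mm, e = 9 mm; θ ← 0°
rotate_crank_by(+21°): θ ← 0° +21° = 21°
rotate_crank_by(-60°): θ ← 21° -60° = -39°
rotate_crank_by(-34°): θ ← -39° -34° = -73°
rotate_crank_by(+70°): θ ← -73° +70° = -3°
rotate_crank_by(+89°): θ ← -3° +89° = 86°
rotate_crank_by(-44°): θ ← 86° -44° = 42°
rotate_crank_by(-62°): θ ← 42° -62° = -20°
rotate_crank_by(-5°): θ ← -20° -5° = -25°
crank pin P = (r cos θ, r sin θ) = (48.034313, -22.398768)
h = r sin θ − e = -22.398768 − 9 = -31.398768
sin φ = h / L = -31.398768 / 188 = -0.16701472
φ = arcsin(-0.16701472) = -9.614294°

-9.6143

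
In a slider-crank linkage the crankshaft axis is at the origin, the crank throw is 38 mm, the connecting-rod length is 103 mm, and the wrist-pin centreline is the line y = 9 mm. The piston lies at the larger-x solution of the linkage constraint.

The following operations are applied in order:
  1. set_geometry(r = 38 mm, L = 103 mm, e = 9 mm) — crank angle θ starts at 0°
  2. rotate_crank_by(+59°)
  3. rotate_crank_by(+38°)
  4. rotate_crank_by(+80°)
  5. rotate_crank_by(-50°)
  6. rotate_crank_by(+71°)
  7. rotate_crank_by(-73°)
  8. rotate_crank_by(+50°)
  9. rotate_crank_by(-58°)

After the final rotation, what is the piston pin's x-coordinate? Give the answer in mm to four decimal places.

set_geometry: r = 38 mm, L = 103 mm, e = 9 mm; θ ← 0°
rotate_crank_by(+59°): θ ← 0° +59° = 59°
rotate_crank_by(+38°): θ ← 59° +38° = 97°
rotate_crank_by(+80°): θ ← 97° +80° = 177°
rotate_crank_by(-50°): θ ← 177° -50° = 127°
rotate_crank_by(+71°): θ ← 127° +71° = 198°
rotate_crank_by(-73°): θ ← 198° -73° = 125°
rotate_crank_by(+50°): θ ← 125° +50° = 175°
rotate_crank_by(-58°): θ ← 175° -58° = 117°
crank pin P = (r cos θ, r sin θ) = (-17.251639, 33.858248)
h = r sin θ − e = 33.858248 − 9 = 24.858248
x = r cos θ + √(L² − h²) = -17.251639 + √(10609.0 − 617.9325) = -17.251639 + 99.955328 = 82.703689

82.7037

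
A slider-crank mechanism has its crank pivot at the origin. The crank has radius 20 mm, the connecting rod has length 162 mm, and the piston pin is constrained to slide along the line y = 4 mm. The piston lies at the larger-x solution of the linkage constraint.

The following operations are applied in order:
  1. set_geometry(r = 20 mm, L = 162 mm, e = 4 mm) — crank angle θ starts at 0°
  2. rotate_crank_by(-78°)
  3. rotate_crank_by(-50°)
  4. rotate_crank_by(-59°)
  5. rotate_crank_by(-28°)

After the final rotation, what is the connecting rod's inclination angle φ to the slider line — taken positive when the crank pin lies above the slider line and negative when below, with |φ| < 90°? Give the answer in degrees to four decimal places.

2.6435

set_geometry: r = 20 mm, L = 162 mm, e = 4 mm; θ ← 0°
rotate_crank_by(-78°): θ ← 0° -78° = -78°
rotate_crank_by(-50°): θ ← -78° -50° = -128°
rotate_crank_by(-59°): θ ← -128° -59° = -187°
rotate_crank_by(-28°): θ ← -187° -28° = -215°
crank pin P = (r cos θ, r sin θ) = (-16.383041, 11.471529)
h = r sin θ − e = 11.471529 − 4 = 7.471529
sin φ = h / L = 7.471529 / 162 = 0.04612055
φ = arcsin(0.04612055) = 2.643450°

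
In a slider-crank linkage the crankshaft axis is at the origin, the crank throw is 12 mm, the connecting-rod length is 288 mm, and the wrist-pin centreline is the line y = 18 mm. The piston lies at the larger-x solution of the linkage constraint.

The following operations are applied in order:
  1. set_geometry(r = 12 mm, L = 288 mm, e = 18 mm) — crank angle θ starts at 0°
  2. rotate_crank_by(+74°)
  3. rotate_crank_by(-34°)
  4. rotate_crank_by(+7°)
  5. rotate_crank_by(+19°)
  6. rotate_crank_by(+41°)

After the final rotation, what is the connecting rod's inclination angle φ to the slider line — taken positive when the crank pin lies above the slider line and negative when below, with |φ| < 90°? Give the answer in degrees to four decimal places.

set_geometry: r = 12 mm, L = 288 mm, e = 18 mm; θ ← 0°
rotate_crank_by(+74°): θ ← 0° +74° = 74°
rotate_crank_by(-34°): θ ← 74° -34° = 40°
rotate_crank_by(+7°): θ ← 40° +7° = 47°
rotate_crank_by(+19°): θ ← 47° +19° = 66°
rotate_crank_by(+41°): θ ← 66° +41° = 107°
crank pin P = (r cos θ, r sin θ) = (-3.508460, 11.475657)
h = r sin θ − e = 11.475657 − 18 = -6.524343
sin φ = h / L = -6.524343 / 288 = -0.02265397
φ = arcsin(-0.02265397) = -1.298088°

-1.2981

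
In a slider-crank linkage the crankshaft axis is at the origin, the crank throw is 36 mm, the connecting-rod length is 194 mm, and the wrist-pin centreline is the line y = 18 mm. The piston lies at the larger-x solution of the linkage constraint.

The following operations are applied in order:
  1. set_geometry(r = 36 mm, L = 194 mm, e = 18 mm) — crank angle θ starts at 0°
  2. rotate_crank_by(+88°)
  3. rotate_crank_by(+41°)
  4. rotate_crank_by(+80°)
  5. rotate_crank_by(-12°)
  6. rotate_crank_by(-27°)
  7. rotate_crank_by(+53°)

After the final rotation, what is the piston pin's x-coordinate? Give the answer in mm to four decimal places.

set_geometry: r = 36 mm, L = 194 mm, e = 18 mm; θ ← 0°
rotate_crank_by(+88°): θ ← 0° +88° = 88°
rotate_crank_by(+41°): θ ← 88° +41° = 129°
rotate_crank_by(+80°): θ ← 129° +80° = 209°
rotate_crank_by(-12°): θ ← 209° -12° = 197°
rotate_crank_by(-27°): θ ← 197° -27° = 170°
rotate_crank_by(+53°): θ ← 170° +53° = 223°
crank pin P = (r cos θ, r sin θ) = (-26.328733, -24.551941)
h = r sin θ − e = -24.551941 − 18 = -42.551941
x = r cos θ + √(L² − h²) = -26.328733 + √(37636.0 − 1810.6677) = -26.328733 + 189.275810 = 162.947077

162.9471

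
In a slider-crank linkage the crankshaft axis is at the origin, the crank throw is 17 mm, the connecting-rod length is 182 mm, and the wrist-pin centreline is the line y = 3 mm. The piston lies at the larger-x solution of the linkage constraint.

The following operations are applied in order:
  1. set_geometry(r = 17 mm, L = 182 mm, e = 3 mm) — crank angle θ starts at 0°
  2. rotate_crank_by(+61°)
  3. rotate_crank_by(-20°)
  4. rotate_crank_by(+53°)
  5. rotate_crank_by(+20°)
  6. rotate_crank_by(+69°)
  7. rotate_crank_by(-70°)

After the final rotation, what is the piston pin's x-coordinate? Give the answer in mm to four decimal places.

174.9175

set_geometry: r = 17 mm, L = 182 mm, e = 3 mm; θ ← 0°
rotate_crank_by(+61°): θ ← 0° +61° = 61°
rotate_crank_by(-20°): θ ← 61° -20° = 41°
rotate_crank_by(+53°): θ ← 41° +53° = 94°
rotate_crank_by(+20°): θ ← 94° +20° = 114°
rotate_crank_by(+69°): θ ← 114° +69° = 183°
rotate_crank_by(-70°): θ ← 183° -70° = 113°
crank pin P = (r cos θ, r sin θ) = (-6.642429, 15.648583)
h = r sin θ − e = 15.648583 − 3 = 12.648583
x = r cos θ + √(L² − h²) = -6.642429 + √(33124.0 − 159.9866) = -6.642429 + 181.559944 = 174.917515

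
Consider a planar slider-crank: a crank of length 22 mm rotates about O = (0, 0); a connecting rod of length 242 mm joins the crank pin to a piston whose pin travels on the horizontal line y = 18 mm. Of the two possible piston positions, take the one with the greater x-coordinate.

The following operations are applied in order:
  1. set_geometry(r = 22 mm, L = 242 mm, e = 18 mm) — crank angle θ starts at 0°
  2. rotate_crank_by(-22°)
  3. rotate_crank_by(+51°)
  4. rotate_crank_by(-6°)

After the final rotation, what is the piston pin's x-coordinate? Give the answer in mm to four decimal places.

set_geometry: r = 22 mm, L = 242 mm, e = 18 mm; θ ← 0°
rotate_crank_by(-22°): θ ← 0° -22° = -22°
rotate_crank_by(+51°): θ ← -22° +51° = 29°
rotate_crank_by(-6°): θ ← 29° -6° = 23°
crank pin P = (r cos θ, r sin θ) = (20.251107, 8.596085)
h = r sin θ − e = 8.596085 − 18 = -9.403915
x = r cos θ + √(L² − h²) = 20.251107 + √(58564.0 − 88.4336) = 20.251107 + 241.817217 = 262.068324

262.0683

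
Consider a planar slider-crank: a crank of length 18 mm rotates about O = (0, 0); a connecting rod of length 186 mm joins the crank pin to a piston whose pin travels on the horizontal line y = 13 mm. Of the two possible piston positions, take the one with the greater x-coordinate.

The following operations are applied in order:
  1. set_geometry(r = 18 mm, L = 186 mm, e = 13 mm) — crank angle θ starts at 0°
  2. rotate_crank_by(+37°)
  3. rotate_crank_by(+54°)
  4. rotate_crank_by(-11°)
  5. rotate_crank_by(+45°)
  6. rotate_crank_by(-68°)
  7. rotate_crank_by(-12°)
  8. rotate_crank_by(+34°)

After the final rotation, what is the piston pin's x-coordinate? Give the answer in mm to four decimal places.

189.3759

set_geometry: r = 18 mm, L = 186 mm, e = 13 mm; θ ← 0°
rotate_crank_by(+37°): θ ← 0° +37° = 37°
rotate_crank_by(+54°): θ ← 37° +54° = 91°
rotate_crank_by(-11°): θ ← 91° -11° = 80°
rotate_crank_by(+45°): θ ← 80° +45° = 125°
rotate_crank_by(-68°): θ ← 125° -68° = 57°
rotate_crank_by(-12°): θ ← 57° -12° = 45°
rotate_crank_by(+34°): θ ← 45° +34° = 79°
crank pin P = (r cos θ, r sin θ) = (3.434562, 17.669289)
h = r sin θ − e = 17.669289 − 13 = 4.669289
x = r cos θ + √(L² − h²) = 3.434562 + √(34596.0 − 21.8023) = 3.434562 + 185.941383 = 189.375944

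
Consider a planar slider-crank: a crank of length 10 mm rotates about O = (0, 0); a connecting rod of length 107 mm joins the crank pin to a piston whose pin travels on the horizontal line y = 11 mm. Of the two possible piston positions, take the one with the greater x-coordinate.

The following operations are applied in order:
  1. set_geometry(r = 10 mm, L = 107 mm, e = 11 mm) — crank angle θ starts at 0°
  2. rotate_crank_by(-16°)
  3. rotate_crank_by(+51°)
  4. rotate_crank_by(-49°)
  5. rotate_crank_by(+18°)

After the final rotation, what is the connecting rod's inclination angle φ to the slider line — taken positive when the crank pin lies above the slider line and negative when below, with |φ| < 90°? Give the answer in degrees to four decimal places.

-5.5253

set_geometry: r = 10 mm, L = 107 mm, e = 11 mm; θ ← 0°
rotate_crank_by(-16°): θ ← 0° -16° = -16°
rotate_crank_by(+51°): θ ← -16° +51° = 35°
rotate_crank_by(-49°): θ ← 35° -49° = -14°
rotate_crank_by(+18°): θ ← -14° +18° = 4°
crank pin P = (r cos θ, r sin θ) = (9.975641, 0.697565)
h = r sin θ − e = 0.697565 − 11 = -10.302435
sin φ = h / L = -10.302435 / 107 = -0.09628444
φ = arcsin(-0.09628444) = -5.525252°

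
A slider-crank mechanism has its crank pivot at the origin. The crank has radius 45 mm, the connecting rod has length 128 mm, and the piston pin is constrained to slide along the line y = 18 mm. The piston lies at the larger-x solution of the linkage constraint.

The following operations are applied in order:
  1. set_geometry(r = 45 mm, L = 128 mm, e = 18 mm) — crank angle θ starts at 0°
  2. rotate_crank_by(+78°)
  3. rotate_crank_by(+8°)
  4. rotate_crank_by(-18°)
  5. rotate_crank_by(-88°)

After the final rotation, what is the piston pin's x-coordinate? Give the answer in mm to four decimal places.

set_geometry: r = 45 mm, L = 128 mm, e = 18 mm; θ ← 0°
rotate_crank_by(+78°): θ ← 0° +78° = 78°
rotate_crank_by(+8°): θ ← 78° +8° = 86°
rotate_crank_by(-18°): θ ← 86° -18° = 68°
rotate_crank_by(-88°): θ ← 68° -88° = -20°
crank pin P = (r cos θ, r sin θ) = (42.286168, -15.390906)
h = r sin θ − e = -15.390906 − 18 = -33.390906
x = r cos θ + √(L² − h²) = 42.286168 + √(16384.0 − 1114.9526) = 42.286168 + 123.567987 = 165.854155

165.8542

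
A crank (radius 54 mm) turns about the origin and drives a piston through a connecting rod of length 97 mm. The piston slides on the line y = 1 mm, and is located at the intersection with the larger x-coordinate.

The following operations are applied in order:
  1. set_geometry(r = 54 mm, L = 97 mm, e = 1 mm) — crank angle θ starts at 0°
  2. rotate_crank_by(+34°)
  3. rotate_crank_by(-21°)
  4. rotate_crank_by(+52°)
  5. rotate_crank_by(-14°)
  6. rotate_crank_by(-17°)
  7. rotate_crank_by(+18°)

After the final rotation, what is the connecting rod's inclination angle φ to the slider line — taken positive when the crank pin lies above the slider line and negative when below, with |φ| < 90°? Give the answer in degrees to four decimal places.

set_geometry: r = 54 mm, L = 97 mm, e = 1 mm; θ ← 0°
rotate_crank_by(+34°): θ ← 0° +34° = 34°
rotate_crank_by(-21°): θ ← 34° -21° = 13°
rotate_crank_by(+52°): θ ← 13° +52° = 65°
rotate_crank_by(-14°): θ ← 65° -14° = 51°
rotate_crank_by(-17°): θ ← 51° -17° = 34°
rotate_crank_by(+18°): θ ← 34° +18° = 52°
crank pin P = (r cos θ, r sin θ) = (33.245720, 42.552581)
h = r sin θ − e = 42.552581 − 1 = 41.552581
sin φ = h / L = 41.552581 / 97 = 0.42837712
φ = arcsin(0.42837712) = 25.364612°

25.3646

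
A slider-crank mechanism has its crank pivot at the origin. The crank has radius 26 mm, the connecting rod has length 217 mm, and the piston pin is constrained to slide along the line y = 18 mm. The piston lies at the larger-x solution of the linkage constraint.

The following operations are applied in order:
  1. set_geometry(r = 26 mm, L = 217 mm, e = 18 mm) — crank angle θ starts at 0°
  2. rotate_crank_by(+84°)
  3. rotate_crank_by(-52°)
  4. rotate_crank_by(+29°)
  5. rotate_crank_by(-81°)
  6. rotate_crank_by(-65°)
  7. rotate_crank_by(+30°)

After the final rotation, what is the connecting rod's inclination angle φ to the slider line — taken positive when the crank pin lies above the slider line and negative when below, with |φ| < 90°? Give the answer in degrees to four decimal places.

set_geometry: r = 26 mm, L = 217 mm, e = 18 mm; θ ← 0°
rotate_crank_by(+84°): θ ← 0° +84° = 84°
rotate_crank_by(-52°): θ ← 84° -52° = 32°
rotate_crank_by(+29°): θ ← 32° +29° = 61°
rotate_crank_by(-81°): θ ← 61° -81° = -20°
rotate_crank_by(-65°): θ ← -20° -65° = -85°
rotate_crank_by(+30°): θ ← -85° +30° = -55°
crank pin P = (r cos θ, r sin θ) = (14.912987, -21.297953)
h = r sin θ − e = -21.297953 − 18 = -39.297953
sin φ = h / L = -39.297953 / 217 = -0.18109656
φ = arcsin(-0.18109656) = -10.433638°

-10.4336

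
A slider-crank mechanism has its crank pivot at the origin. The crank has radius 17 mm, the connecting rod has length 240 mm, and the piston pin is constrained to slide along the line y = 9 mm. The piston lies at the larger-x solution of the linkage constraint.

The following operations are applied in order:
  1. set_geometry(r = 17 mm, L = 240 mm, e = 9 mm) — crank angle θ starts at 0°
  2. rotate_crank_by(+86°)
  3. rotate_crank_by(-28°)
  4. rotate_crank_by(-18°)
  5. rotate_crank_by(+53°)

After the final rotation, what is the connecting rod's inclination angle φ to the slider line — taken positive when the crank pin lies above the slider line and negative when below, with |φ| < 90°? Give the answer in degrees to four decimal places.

set_geometry: r = 17 mm, L = 240 mm, e = 9 mm; θ ← 0°
rotate_crank_by(+86°): θ ← 0° +86° = 86°
rotate_crank_by(-28°): θ ← 86° -28° = 58°
rotate_crank_by(-18°): θ ← 58° -18° = 40°
rotate_crank_by(+53°): θ ← 40° +53° = 93°
crank pin P = (r cos θ, r sin θ) = (-0.889711, 16.976702)
h = r sin θ − e = 16.976702 − 9 = 7.976702
sin φ = h / L = 7.976702 / 240 = 0.03323626
φ = arcsin(0.03323626) = 1.904648°

1.9046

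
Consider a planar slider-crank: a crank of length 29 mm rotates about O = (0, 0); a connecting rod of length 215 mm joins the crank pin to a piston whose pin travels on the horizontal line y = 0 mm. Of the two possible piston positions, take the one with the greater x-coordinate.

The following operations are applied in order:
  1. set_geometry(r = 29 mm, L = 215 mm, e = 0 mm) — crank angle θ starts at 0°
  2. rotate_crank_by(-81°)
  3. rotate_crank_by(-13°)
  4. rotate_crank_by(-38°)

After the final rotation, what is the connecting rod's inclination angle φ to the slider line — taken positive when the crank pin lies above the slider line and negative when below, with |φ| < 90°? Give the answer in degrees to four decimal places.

set_geometry: r = 29 mm, L = 215 mm, e = 0 mm; θ ← 0°
rotate_crank_by(-81°): θ ← 0° -81° = -81°
rotate_crank_by(-13°): θ ← -81° -13° = -94°
rotate_crank_by(-38°): θ ← -94° -38° = -132°
crank pin P = (r cos θ, r sin θ) = (-19.404788, -21.551200)
h = r sin θ − e = -21.551200 − 0 = -21.551200
sin φ = h / L = -21.551200 / 215 = -0.10023814
φ = arcsin(-0.10023814) = -5.752884°

-5.7529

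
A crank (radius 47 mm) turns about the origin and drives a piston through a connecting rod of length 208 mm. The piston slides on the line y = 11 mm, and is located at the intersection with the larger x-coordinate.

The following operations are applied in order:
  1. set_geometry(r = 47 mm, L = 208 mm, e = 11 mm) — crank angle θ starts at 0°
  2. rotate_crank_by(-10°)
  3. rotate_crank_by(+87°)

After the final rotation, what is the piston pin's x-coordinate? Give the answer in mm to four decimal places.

set_geometry: r = 47 mm, L = 208 mm, e = 11 mm; θ ← 0°
rotate_crank_by(-10°): θ ← 0° -10° = -10°
rotate_crank_by(+87°): θ ← -10° +87° = 77°
crank pin P = (r cos θ, r sin θ) = (10.572700, 45.795393)
h = r sin θ − e = 45.795393 − 11 = 34.795393
x = r cos θ + √(L² − h²) = 10.572700 + √(43264.0 − 1210.7194) = 10.572700 + 205.068966 = 215.641665

215.6417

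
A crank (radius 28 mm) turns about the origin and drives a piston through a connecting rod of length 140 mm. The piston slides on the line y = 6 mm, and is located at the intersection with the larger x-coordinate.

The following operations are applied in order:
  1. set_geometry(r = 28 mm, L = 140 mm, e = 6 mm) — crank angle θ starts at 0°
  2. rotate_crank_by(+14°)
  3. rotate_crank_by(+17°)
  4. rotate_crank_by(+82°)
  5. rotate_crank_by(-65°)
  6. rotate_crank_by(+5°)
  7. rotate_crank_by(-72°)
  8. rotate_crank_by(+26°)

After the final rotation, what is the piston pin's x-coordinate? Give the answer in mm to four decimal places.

set_geometry: r = 28 mm, L = 140 mm, e = 6 mm; θ ← 0°
rotate_crank_by(+14°): θ ← 0° +14° = 14°
rotate_crank_by(+17°): θ ← 14° +17° = 31°
rotate_crank_by(+82°): θ ← 31° +82° = 113°
rotate_crank_by(-65°): θ ← 113° -65° = 48°
rotate_crank_by(+5°): θ ← 48° +5° = 53°
rotate_crank_by(-72°): θ ← 53° -72° = -19°
rotate_crank_by(+26°): θ ← -19° +26° = 7°
crank pin P = (r cos θ, r sin θ) = (27.791292, 3.412342)
h = r sin θ − e = 3.412342 − 6 = -2.587658
x = r cos θ + √(L² − h²) = 27.791292 + √(19600.0 − 6.6960) = 27.791292 + 139.976084 = 167.767376

167.7674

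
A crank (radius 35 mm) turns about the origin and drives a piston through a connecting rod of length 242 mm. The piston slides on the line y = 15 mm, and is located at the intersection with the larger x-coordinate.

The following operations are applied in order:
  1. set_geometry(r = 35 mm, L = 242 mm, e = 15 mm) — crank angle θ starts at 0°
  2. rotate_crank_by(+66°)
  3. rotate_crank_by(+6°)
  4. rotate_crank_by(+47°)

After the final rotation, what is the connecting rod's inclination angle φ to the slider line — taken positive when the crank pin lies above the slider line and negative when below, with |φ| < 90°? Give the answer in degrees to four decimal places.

set_geometry: r = 35 mm, L = 242 mm, e = 15 mm; θ ← 0°
rotate_crank_by(+66°): θ ← 0° +66° = 66°
rotate_crank_by(+6°): θ ← 66° +6° = 72°
rotate_crank_by(+47°): θ ← 72° +47° = 119°
crank pin P = (r cos θ, r sin θ) = (-16.968337, 30.611690)
h = r sin θ − e = 30.611690 − 15 = 15.611690
sin φ = h / L = 15.611690 / 242 = 0.06451111
φ = arcsin(0.06451111) = 3.698783°

3.6988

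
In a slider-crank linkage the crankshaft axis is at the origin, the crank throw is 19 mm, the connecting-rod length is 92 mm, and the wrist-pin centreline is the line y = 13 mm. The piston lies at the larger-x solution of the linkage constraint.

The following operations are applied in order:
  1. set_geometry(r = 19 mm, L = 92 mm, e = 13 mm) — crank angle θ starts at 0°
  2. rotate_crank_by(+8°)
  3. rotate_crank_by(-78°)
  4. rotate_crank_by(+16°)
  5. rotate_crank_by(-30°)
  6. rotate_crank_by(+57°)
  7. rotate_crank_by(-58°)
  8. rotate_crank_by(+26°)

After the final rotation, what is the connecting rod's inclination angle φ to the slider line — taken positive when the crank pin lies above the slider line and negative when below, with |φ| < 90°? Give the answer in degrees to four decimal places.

-18.5618

set_geometry: r = 19 mm, L = 92 mm, e = 13 mm; θ ← 0°
rotate_crank_by(+8°): θ ← 0° +8° = 8°
rotate_crank_by(-78°): θ ← 8° -78° = -70°
rotate_crank_by(+16°): θ ← -70° +16° = -54°
rotate_crank_by(-30°): θ ← -54° -30° = -84°
rotate_crank_by(+57°): θ ← -84° +57° = -27°
rotate_crank_by(-58°): θ ← -27° -58° = -85°
rotate_crank_by(+26°): θ ← -85° +26° = -59°
crank pin P = (r cos θ, r sin θ) = (9.785723, -16.286179)
h = r sin θ − e = -16.286179 − 13 = -29.286179
sin φ = h / L = -29.286179 / 92 = -0.31832803
φ = arcsin(-0.31832803) = -18.561841°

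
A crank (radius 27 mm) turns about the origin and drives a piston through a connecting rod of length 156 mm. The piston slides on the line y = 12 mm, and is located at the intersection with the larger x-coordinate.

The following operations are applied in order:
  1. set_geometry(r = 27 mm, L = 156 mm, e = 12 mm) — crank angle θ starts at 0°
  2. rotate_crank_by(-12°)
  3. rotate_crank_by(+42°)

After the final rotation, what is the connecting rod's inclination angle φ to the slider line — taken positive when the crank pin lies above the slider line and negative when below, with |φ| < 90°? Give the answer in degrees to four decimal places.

set_geometry: r = 27 mm, L = 156 mm, e = 12 mm; θ ← 0°
rotate_crank_by(-12°): θ ← 0° -12° = -12°
rotate_crank_by(+42°): θ ← -12° +42° = 30°
crank pin P = (r cos θ, r sin θ) = (23.382686, 13.500000)
h = r sin θ − e = 13.500000 − 12 = 1.500000
sin φ = h / L = 1.500000 / 156 = 0.00961538
φ = arcsin(0.00961538) = 0.550929°

0.5509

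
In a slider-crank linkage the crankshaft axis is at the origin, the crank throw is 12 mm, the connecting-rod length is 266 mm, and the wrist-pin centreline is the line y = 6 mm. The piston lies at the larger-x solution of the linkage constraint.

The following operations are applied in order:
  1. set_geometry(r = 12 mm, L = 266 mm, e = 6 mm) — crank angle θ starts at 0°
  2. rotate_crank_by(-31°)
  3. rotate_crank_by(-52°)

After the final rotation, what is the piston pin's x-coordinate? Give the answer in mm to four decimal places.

266.8588

set_geometry: r = 12 mm, L = 266 mm, e = 6 mm; θ ← 0°
rotate_crank_by(-31°): θ ← 0° -31° = -31°
rotate_crank_by(-52°): θ ← -31° -52° = -83°
crank pin P = (r cos θ, r sin θ) = (1.462432, -11.910554)
h = r sin θ − e = -11.910554 − 6 = -17.910554
x = r cos θ + √(L² − h²) = 1.462432 + √(70756.0 − 320.7879) = 1.462432 + 265.396330 = 266.858762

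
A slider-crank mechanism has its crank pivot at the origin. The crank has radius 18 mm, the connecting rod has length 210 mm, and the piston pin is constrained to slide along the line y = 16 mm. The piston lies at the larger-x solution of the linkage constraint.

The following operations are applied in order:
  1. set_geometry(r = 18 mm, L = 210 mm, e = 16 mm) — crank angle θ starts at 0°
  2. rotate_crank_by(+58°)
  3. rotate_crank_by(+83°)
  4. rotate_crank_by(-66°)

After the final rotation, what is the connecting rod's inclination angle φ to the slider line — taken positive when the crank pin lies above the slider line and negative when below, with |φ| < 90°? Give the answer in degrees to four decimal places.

set_geometry: r = 18 mm, L = 210 mm, e = 16 mm; θ ← 0°
rotate_crank_by(+58°): θ ← 0° +58° = 58°
rotate_crank_by(+83°): θ ← 58° +83° = 141°
rotate_crank_by(-66°): θ ← 141° -66° = 75°
crank pin P = (r cos θ, r sin θ) = (4.658743, 17.386665)
h = r sin θ − e = 17.386665 − 16 = 1.386665
sin φ = h / L = 1.386665 / 210 = 0.00660317
φ = arcsin(0.00660317) = 0.378336°

0.3783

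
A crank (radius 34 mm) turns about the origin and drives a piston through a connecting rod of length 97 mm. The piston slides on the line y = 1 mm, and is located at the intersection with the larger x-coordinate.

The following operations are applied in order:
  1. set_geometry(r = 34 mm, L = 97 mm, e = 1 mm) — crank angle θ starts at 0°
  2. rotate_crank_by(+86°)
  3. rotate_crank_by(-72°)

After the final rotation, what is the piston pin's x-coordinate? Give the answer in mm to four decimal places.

129.7206

set_geometry: r = 34 mm, L = 97 mm, e = 1 mm; θ ← 0°
rotate_crank_by(+86°): θ ← 0° +86° = 86°
rotate_crank_by(-72°): θ ← 86° -72° = 14°
crank pin P = (r cos θ, r sin θ) = (32.990055, 8.225344)
h = r sin θ − e = 8.225344 − 1 = 7.225344
x = r cos θ + √(L² − h²) = 32.990055 + √(9409.0 − 52.2056) = 32.990055 + 96.730525 = 129.720579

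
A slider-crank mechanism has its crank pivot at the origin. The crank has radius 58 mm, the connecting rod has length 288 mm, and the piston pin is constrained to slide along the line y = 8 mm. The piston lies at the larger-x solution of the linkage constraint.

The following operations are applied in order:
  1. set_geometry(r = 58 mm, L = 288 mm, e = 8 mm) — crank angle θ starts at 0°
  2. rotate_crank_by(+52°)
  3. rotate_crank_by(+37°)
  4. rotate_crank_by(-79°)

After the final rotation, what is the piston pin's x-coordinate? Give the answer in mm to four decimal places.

set_geometry: r = 58 mm, L = 288 mm, e = 8 mm; θ ← 0°
rotate_crank_by(+52°): θ ← 0° +52° = 52°
rotate_crank_by(+37°): θ ← 52° +37° = 89°
rotate_crank_by(-79°): θ ← 89° -79° = 10°
crank pin P = (r cos θ, r sin θ) = (57.118850, 10.071594)
h = r sin θ − e = 10.071594 − 8 = 2.071594
x = r cos θ + √(L² − h²) = 57.118850 + √(82944.0 − 4.2915) = 57.118850 + 287.992549 = 345.111399

345.1114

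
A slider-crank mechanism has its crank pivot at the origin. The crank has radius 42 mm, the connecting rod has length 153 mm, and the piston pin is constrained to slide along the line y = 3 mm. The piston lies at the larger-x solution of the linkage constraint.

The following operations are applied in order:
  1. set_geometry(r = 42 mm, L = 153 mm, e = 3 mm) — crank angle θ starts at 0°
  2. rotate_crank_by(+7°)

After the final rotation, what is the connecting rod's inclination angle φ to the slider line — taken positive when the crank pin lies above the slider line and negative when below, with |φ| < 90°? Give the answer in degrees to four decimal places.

0.7934

set_geometry: r = 42 mm, L = 153 mm, e = 3 mm; θ ← 0°
rotate_crank_by(+7°): θ ← 0° +7° = 7°
crank pin P = (r cos θ, r sin θ) = (41.686938, 5.118512)
h = r sin θ − e = 5.118512 − 3 = 2.118512
sin φ = h / L = 2.118512 / 153 = 0.01384649
φ = arcsin(0.01384649) = 0.793371°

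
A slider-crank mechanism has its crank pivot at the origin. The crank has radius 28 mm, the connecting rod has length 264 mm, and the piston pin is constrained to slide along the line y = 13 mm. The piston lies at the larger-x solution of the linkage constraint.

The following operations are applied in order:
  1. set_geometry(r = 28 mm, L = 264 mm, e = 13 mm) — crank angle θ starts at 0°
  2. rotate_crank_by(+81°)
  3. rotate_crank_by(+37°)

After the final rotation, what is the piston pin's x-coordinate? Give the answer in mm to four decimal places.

set_geometry: r = 28 mm, L = 264 mm, e = 13 mm; θ ← 0°
rotate_crank_by(+81°): θ ← 0° +81° = 81°
rotate_crank_by(+37°): θ ← 81° +37° = 118°
crank pin P = (r cos θ, r sin θ) = (-13.145204, 24.722533)
h = r sin θ − e = 24.722533 − 13 = 11.722533
x = r cos θ + √(L² − h²) = -13.145204 + √(69696.0 − 137.4178) = -13.145204 + 263.739611 = 250.594407

250.5944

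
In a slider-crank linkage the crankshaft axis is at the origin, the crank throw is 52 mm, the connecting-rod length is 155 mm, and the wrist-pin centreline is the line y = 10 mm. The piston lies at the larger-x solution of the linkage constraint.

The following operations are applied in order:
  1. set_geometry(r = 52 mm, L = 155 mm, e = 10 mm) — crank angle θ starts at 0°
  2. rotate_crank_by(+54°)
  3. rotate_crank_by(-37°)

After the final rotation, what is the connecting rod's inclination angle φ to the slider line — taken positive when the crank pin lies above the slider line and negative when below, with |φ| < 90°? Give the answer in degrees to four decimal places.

set_geometry: r = 52 mm, L = 155 mm, e = 10 mm; θ ← 0°
rotate_crank_by(+54°): θ ← 0° +54° = 54°
rotate_crank_by(-37°): θ ← 54° -37° = 17°
crank pin P = (r cos θ, r sin θ) = (49.727847, 15.203329)
h = r sin θ − e = 15.203329 − 10 = 5.203329
sin φ = h / L = 5.203329 / 155 = 0.03356986
φ = arcsin(0.03356986) = 1.923773°

1.9238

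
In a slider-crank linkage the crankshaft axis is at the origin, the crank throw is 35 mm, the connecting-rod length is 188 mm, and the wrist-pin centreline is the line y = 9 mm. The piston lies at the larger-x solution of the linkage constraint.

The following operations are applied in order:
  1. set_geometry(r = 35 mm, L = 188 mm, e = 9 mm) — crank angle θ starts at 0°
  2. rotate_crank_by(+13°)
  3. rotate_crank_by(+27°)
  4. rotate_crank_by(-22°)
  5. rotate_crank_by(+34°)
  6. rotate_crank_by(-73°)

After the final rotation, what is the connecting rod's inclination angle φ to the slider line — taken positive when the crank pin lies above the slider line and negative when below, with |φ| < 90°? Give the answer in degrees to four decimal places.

set_geometry: r = 35 mm, L = 188 mm, e = 9 mm; θ ← 0°
rotate_crank_by(+13°): θ ← 0° +13° = 13°
rotate_crank_by(+27°): θ ← 13° +27° = 40°
rotate_crank_by(-22°): θ ← 40° -22° = 18°
rotate_crank_by(+34°): θ ← 18° +34° = 52°
rotate_crank_by(-73°): θ ← 52° -73° = -21°
crank pin P = (r cos θ, r sin θ) = (32.675315, -12.542878)
h = r sin θ − e = -12.542878 − 9 = -21.542878
sin φ = h / L = -21.542878 / 188 = -0.11458978
φ = arcsin(-0.11458978) = -6.579965°

-6.5800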